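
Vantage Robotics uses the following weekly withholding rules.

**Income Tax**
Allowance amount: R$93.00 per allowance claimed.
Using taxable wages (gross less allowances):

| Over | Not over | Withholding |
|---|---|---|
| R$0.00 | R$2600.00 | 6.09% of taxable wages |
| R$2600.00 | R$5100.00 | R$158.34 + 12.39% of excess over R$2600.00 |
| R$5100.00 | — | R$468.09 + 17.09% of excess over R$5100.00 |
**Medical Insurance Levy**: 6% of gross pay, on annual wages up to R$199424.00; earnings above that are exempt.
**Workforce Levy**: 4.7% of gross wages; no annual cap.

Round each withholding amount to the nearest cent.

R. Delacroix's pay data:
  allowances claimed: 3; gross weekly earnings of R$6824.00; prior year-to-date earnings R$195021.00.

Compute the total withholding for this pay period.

Income Tax: taxable = R$6824.00 − 3×R$93.00 = R$6545.00
  R$468.09 + 17.09% × (R$6545.00 − R$5100.00) = R$468.09 + 17.09% × R$1445.00 = R$715.04
Medical Insurance Levy: cap R$199424.00 − YTD R$195021.00 = R$4403.00 subject; 6% × R$4403.00 = R$264.18
Workforce Levy: 4.7% × R$6824.00 = R$320.73
Total: R$715.04 + R$264.18 + R$320.73 = R$1299.95

R$1299.95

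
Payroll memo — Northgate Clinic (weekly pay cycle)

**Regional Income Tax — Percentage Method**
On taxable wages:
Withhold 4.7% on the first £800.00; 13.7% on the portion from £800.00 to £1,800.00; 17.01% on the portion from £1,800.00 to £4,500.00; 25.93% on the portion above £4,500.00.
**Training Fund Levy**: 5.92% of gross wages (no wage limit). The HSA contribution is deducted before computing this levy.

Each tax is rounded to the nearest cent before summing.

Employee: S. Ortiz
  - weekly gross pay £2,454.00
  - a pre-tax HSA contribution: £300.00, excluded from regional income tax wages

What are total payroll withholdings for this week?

£362.34

Regional Income Tax: taxable = £2,454.00 − £300.00 = £2,154.00
  £174.60 + 17.01% × (£2,154.00 − £1,800.00) = £174.60 + 17.01% × £354.00 = £234.82
Training Fund Levy: 5.92% × £2,154.00 = £127.52
Total: £234.82 + £127.52 = £362.34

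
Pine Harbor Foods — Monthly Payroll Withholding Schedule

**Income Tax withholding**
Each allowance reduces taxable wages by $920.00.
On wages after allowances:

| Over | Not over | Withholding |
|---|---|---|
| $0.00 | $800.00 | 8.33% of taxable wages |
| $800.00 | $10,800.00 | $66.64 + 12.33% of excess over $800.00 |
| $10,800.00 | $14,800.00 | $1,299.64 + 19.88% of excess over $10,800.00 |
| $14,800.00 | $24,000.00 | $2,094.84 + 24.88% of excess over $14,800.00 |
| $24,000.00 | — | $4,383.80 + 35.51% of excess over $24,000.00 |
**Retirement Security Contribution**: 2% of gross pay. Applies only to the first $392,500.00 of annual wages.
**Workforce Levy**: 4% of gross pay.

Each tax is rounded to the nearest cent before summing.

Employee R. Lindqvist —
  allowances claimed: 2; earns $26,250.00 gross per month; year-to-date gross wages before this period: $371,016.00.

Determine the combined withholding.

Income Tax: taxable = $26,250.00 − 2×$920.00 = $24,410.00
  $4,383.80 + 35.51% × ($24,410.00 − $24,000.00) = $4,383.80 + 35.51% × $410.00 = $4,529.39
Retirement Security Contribution: cap $392,500.00 − YTD $371,016.00 = $21,484.00 subject; 2% × $21,484.00 = $429.68
Workforce Levy: 4% × $26,250.00 = $1,050.00
Total: $4,529.39 + $429.68 + $1,050.00 = $6,009.07

$6,009.07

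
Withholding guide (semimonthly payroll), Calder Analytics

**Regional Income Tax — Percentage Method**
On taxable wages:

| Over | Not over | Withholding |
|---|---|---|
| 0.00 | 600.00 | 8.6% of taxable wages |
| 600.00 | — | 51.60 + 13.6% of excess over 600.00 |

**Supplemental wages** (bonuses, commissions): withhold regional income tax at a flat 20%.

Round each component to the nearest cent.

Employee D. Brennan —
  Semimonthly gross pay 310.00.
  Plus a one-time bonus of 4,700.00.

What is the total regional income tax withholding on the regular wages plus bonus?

Regional Income Tax: taxable = 310.00
  8.6% × 310.00 = 26.66
Supplemental (20% flat on bonus): 20% × 4,700.00 = 940.00
Total regional income tax: 26.66 + 940.00 = 966.66

966.66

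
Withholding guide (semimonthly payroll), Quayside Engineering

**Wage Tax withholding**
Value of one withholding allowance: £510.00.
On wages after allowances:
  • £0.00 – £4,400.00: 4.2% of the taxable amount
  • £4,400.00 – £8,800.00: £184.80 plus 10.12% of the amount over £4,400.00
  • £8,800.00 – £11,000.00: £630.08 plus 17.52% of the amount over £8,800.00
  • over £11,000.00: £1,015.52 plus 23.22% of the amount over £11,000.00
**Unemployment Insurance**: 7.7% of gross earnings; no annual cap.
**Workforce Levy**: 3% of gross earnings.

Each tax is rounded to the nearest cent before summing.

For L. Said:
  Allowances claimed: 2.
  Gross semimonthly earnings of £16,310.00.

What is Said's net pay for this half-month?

Wage Tax: taxable = £16,310.00 − 2×£510.00 = £15,290.00
  £1,015.52 + 23.22% × (£15,290.00 − £11,000.00) = £1,015.52 + 23.22% × £4,290.00 = £2,011.66
Unemployment Insurance: 7.7% × £16,310.00 = £1,255.87
Workforce Levy: 3% × £16,310.00 = £489.30
Total withheld: £2,011.66 + £1,255.87 + £489.30 = £3,756.83
Net pay: £16,310.00 − £3,756.83 = £12,553.17

£12,553.17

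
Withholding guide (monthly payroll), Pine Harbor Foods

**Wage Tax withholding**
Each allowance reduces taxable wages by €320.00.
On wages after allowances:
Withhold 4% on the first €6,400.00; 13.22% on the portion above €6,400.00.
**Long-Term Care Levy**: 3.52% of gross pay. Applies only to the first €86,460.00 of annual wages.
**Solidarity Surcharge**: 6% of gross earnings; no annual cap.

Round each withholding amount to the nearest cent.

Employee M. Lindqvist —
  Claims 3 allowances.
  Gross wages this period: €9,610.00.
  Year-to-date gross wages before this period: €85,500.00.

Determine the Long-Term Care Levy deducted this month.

Long-Term Care Levy: cap €86,460.00 − YTD €85,500.00 = €960.00 subject; 3.52% × €960.00 = €33.79

€33.79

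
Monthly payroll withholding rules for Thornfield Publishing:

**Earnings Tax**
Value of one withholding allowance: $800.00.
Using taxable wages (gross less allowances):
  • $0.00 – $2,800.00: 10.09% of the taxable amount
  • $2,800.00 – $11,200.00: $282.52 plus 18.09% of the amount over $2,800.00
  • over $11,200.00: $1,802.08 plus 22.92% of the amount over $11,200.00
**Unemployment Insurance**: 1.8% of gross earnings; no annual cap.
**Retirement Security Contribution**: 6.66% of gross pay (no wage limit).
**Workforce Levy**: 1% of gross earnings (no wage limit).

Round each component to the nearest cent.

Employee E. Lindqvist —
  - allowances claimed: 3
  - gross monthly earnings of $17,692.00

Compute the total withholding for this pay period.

Earnings Tax: taxable = $17,692.00 − 3×$800.00 = $15,292.00
  $1,802.08 + 22.92% × ($15,292.00 − $11,200.00) = $1,802.08 + 22.92% × $4,092.00 = $2,739.97
Unemployment Insurance: 1.8% × $17,692.00 = $318.46
Retirement Security Contribution: 6.66% × $17,692.00 = $1,178.29
Workforce Levy: 1% × $17,692.00 = $176.92
Total: $2,739.97 + $318.46 + $1,178.29 + $176.92 = $4,413.64

$4,413.64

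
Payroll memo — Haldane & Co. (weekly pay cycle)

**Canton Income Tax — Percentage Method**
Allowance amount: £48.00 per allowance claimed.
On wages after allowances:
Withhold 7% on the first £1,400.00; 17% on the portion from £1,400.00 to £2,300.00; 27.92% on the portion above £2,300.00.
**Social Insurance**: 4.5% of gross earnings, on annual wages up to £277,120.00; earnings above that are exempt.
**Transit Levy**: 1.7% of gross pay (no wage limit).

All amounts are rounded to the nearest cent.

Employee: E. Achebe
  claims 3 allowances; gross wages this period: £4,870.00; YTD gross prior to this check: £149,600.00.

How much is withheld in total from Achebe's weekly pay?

£1,230.28

Canton Income Tax: taxable = £4,870.00 − 3×£48.00 = £4,726.00
  £251.00 + 27.92% × (£4,726.00 − £2,300.00) = £251.00 + 27.92% × £2,426.00 = £928.34
Social Insurance: 4.5% × £4,870.00 = £219.15
Transit Levy: 1.7% × £4,870.00 = £82.79
Total: £928.34 + £219.15 + £82.79 = £1,230.28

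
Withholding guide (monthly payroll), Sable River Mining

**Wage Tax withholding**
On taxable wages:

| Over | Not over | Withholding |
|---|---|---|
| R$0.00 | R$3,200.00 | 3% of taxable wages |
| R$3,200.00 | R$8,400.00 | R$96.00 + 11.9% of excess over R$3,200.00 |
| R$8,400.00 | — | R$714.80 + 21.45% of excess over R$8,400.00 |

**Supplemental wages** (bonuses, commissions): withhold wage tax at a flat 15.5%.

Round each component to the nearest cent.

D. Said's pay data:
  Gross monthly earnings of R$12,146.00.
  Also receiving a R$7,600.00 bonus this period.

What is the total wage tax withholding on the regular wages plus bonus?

Wage Tax: taxable = R$12,146.00
  R$714.80 + 21.45% × (R$12,146.00 − R$8,400.00) = R$714.80 + 21.45% × R$3,746.00 = R$1,518.32
Supplemental (15.5% flat on bonus): 15.5% × R$7,600.00 = R$1,178.00
Total wage tax: R$1,518.32 + R$1,178.00 = R$2,696.32

R$2,696.32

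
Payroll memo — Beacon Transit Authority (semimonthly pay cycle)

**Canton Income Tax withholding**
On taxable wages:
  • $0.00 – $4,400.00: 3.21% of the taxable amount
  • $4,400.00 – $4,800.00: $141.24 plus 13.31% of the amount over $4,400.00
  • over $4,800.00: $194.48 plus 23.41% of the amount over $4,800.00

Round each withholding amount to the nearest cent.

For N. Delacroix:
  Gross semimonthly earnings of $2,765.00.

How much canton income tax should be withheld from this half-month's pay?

Canton Income Tax: taxable = $2,765.00
  3.21% × $2,765.00 = $88.76

$88.76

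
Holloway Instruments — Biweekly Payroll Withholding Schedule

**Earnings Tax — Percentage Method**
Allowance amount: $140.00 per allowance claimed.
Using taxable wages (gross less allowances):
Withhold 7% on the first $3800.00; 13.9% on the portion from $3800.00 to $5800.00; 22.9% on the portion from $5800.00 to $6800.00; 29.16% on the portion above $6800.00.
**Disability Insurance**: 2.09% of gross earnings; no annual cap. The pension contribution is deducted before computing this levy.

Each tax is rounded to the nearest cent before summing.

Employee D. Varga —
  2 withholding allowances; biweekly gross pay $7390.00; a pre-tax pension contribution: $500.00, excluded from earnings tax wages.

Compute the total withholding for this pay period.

Earnings Tax: taxable = $7390.00 − $500.00 − 2×$140.00 = $6610.00
  $544.00 + 22.9% × ($6610.00 − $5800.00) = $544.00 + 22.9% × $810.00 = $729.49
Disability Insurance: 2.09% × $6890.00 = $144.00
Total: $729.49 + $144.00 = $873.49

$873.49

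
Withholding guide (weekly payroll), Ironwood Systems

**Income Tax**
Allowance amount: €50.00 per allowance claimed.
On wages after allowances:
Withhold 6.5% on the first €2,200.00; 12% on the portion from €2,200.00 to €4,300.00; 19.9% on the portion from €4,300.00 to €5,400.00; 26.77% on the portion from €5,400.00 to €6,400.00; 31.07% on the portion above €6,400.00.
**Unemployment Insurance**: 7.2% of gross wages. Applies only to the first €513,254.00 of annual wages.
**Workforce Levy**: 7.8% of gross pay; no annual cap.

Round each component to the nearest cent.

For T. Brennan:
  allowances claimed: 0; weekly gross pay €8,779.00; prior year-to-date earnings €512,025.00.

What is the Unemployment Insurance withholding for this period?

€88.49

Unemployment Insurance: cap €513,254.00 − YTD €512,025.00 = €1,229.00 subject; 7.2% × €1,229.00 = €88.49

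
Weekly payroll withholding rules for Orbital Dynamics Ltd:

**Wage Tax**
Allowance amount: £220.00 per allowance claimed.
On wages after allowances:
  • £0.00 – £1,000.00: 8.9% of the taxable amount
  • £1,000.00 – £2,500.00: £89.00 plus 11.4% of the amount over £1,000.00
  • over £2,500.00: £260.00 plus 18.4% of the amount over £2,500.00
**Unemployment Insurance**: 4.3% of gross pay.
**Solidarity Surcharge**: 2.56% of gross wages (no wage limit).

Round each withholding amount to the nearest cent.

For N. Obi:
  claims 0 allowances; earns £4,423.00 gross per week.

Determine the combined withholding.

Wage Tax: taxable = £4,423.00
  £260.00 + 18.4% × (£4,423.00 − £2,500.00) = £260.00 + 18.4% × £1,923.00 = £613.83
Unemployment Insurance: 4.3% × £4,423.00 = £190.19
Solidarity Surcharge: 2.56% × £4,423.00 = £113.23
Total: £613.83 + £190.19 + £113.23 = £917.25

£917.25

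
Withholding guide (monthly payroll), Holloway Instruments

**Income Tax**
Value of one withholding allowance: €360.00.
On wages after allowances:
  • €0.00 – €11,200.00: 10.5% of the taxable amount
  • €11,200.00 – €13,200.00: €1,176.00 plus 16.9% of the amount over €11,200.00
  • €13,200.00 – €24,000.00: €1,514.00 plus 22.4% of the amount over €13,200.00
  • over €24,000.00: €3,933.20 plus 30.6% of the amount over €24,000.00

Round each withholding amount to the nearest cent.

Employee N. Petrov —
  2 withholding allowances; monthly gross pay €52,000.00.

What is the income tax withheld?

Income Tax: taxable = €52,000.00 − 2×€360.00 = €51,280.00
  €3,933.20 + 30.6% × (€51,280.00 − €24,000.00) = €3,933.20 + 30.6% × €27,280.00 = €12,280.88

€12,280.88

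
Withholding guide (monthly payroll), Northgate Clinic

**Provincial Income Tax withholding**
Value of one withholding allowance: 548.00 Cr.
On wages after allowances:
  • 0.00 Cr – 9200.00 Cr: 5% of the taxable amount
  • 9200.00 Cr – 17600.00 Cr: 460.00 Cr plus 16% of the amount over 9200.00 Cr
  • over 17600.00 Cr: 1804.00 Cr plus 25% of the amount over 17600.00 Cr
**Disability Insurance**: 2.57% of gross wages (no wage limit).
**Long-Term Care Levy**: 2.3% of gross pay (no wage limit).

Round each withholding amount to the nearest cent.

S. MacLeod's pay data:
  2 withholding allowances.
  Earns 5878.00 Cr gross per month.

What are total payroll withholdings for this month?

525.35 Cr

Provincial Income Tax: taxable = 5878.00 Cr − 2×548.00 Cr = 4782.00 Cr
  5% × 4782.00 Cr = 239.10 Cr
Disability Insurance: 2.57% × 5878.00 Cr = 151.06 Cr
Long-Term Care Levy: 2.3% × 5878.00 Cr = 135.19 Cr
Total: 239.10 Cr + 151.06 Cr + 135.19 Cr = 525.35 Cr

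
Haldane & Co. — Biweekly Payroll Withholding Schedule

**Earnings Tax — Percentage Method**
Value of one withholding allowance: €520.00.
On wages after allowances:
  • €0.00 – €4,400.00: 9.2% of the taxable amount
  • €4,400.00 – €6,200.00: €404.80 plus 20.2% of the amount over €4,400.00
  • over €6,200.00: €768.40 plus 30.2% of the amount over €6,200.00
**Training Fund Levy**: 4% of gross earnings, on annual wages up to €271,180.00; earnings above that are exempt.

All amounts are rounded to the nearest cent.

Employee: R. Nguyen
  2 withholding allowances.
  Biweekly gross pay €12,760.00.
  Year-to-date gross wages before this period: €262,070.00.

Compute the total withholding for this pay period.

Earnings Tax: taxable = €12,760.00 − 2×€520.00 = €11,720.00
  €768.40 + 30.2% × (€11,720.00 − €6,200.00) = €768.40 + 30.2% × €5,520.00 = €2,435.44
Training Fund Levy: cap €271,180.00 − YTD €262,070.00 = €9,110.00 subject; 4% × €9,110.00 = €364.40
Total: €2,435.44 + €364.40 = €2,799.84

€2,799.84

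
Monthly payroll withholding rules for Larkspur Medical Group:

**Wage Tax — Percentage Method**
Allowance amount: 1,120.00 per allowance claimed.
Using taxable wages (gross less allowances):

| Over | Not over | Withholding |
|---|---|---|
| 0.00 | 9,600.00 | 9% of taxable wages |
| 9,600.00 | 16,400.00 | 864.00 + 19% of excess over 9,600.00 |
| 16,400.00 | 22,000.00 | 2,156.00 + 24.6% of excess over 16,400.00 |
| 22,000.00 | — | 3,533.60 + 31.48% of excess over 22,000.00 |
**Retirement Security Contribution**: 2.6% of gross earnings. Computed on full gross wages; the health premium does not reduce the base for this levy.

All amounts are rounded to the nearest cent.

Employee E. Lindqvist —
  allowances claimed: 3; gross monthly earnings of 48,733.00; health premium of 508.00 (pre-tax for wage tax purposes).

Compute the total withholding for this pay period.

Wage Tax: taxable = 48,733.00 − 508.00 − 3×1,120.00 = 44,865.00
  3,533.60 + 31.48% × (44,865.00 − 22,000.00) = 3,533.60 + 31.48% × 22,865.00 = 10,731.50
Retirement Security Contribution: 2.6% × 48,733.00 = 1,267.06
Total: 10,731.50 + 1,267.06 = 11,998.56

11,998.56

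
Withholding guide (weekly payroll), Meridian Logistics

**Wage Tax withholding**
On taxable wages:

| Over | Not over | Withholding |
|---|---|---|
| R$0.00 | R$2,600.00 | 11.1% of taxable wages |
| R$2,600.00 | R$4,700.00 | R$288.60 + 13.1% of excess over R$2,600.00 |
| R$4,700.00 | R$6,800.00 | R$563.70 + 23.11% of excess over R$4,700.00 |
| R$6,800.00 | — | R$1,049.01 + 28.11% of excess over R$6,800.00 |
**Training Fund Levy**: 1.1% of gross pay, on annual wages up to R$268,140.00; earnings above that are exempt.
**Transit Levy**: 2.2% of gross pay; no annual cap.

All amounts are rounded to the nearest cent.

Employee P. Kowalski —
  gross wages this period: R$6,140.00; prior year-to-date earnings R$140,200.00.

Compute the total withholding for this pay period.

Wage Tax: taxable = R$6,140.00
  R$563.70 + 23.11% × (R$6,140.00 − R$4,700.00) = R$563.70 + 23.11% × R$1,440.00 = R$896.48
Training Fund Levy: 1.1% × R$6,140.00 = R$67.54
Transit Levy: 2.2% × R$6,140.00 = R$135.08
Total: R$896.48 + R$67.54 + R$135.08 = R$1,099.10

R$1,099.10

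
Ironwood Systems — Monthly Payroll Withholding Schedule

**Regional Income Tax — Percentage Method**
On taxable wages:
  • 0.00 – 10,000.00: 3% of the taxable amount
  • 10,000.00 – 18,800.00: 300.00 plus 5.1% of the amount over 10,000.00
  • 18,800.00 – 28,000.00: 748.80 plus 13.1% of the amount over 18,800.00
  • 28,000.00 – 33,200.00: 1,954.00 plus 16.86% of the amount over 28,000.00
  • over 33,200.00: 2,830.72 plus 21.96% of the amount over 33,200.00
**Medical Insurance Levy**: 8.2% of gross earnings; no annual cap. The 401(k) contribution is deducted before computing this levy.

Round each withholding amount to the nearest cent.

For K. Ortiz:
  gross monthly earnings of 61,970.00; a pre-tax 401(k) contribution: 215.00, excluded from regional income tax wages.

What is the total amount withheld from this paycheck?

14,165.31

Regional Income Tax: taxable = 61,970.00 − 215.00 = 61,755.00
  2,830.72 + 21.96% × (61,755.00 − 33,200.00) = 2,830.72 + 21.96% × 28,555.00 = 9,101.40
Medical Insurance Levy: 8.2% × 61,755.00 = 5,063.91
Total: 9,101.40 + 5,063.91 = 14,165.31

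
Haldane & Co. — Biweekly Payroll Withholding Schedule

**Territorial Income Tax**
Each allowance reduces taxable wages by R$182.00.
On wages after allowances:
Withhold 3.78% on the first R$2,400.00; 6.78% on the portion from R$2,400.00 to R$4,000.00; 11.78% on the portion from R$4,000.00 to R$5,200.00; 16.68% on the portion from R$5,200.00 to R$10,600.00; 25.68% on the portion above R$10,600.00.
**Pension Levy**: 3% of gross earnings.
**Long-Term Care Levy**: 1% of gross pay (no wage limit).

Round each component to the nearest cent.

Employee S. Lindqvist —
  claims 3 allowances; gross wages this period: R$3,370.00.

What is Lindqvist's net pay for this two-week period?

R$3,115.73

Territorial Income Tax: taxable = R$3,370.00 − 3×R$182.00 = R$2,824.00
  R$90.72 + 6.78% × (R$2,824.00 − R$2,400.00) = R$90.72 + 6.78% × R$424.00 = R$119.47
Pension Levy: 3% × R$3,370.00 = R$101.10
Long-Term Care Levy: 1% × R$3,370.00 = R$33.70
Total withheld: R$119.47 + R$101.10 + R$33.70 = R$254.27
Net pay: R$3,370.00 − R$254.27 = R$3,115.73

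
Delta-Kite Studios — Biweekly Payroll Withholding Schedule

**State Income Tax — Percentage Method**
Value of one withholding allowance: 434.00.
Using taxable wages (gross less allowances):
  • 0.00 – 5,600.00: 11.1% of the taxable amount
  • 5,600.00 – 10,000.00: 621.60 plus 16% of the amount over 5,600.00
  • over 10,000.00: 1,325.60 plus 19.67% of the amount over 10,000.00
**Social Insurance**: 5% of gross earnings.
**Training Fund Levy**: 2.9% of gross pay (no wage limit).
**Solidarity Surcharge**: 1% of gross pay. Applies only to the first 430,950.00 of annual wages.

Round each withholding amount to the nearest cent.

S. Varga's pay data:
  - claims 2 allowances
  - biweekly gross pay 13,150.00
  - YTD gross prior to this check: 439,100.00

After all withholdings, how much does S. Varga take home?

10,336.68

State Income Tax: taxable = 13,150.00 − 2×434.00 = 12,282.00
  1,325.60 + 19.67% × (12,282.00 − 10,000.00) = 1,325.60 + 19.67% × 2,282.00 = 1,774.47
Social Insurance: 5% × 13,150.00 = 657.50
Training Fund Levy: 2.9% × 13,150.00 = 381.35
Solidarity Surcharge: YTD 439,100.00 ≥ cap 430,950.00 → 0.00
Total withheld: 1,774.47 + 657.50 + 381.35 + 0.00 = 2,813.32
Net pay: 13,150.00 − 2,813.32 = 10,336.68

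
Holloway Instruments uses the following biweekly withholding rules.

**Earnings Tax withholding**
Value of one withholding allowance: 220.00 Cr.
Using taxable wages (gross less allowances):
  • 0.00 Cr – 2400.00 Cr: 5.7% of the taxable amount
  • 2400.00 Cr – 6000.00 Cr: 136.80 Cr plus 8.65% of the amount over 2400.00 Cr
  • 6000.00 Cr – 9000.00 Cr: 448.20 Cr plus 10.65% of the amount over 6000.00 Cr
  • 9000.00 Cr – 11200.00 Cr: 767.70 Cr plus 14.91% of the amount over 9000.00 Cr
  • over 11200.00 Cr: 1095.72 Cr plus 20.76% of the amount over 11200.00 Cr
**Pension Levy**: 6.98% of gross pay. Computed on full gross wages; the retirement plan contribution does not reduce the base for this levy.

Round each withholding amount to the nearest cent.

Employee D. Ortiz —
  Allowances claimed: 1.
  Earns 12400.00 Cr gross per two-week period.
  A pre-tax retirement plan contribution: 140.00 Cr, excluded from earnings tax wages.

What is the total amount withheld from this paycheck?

Earnings Tax: taxable = 12400.00 Cr − 140.00 Cr − 1×220.00 Cr = 12040.00 Cr
  1095.72 Cr + 20.76% × (12040.00 Cr − 11200.00 Cr) = 1095.72 Cr + 20.76% × 840.00 Cr = 1270.10 Cr
Pension Levy: 6.98% × 12400.00 Cr = 865.52 Cr
Total: 1270.10 Cr + 865.52 Cr = 2135.62 Cr

2135.62 Cr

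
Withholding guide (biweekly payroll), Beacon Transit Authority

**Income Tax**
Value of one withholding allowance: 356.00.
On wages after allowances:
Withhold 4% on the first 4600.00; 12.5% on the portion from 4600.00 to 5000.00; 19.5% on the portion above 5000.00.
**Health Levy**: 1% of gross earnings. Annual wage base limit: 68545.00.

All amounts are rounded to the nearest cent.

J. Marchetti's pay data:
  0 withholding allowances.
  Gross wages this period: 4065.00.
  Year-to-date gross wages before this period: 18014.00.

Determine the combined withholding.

Income Tax: taxable = 4065.00
  4% × 4065.00 = 162.60
Health Levy: 1% × 4065.00 = 40.65
Total: 162.60 + 40.65 = 203.25

203.25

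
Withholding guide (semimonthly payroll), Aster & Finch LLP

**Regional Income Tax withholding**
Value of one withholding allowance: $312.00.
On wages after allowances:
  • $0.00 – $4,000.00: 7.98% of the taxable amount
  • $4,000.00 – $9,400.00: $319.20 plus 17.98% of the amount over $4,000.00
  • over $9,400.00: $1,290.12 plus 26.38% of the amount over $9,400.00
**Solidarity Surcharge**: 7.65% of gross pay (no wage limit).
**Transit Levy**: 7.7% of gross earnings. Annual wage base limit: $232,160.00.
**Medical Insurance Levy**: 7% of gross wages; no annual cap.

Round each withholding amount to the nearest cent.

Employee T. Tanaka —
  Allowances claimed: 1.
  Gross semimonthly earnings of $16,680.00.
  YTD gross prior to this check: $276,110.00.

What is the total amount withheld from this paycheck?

Regional Income Tax: taxable = $16,680.00 − 1×$312.00 = $16,368.00
  $1,290.12 + 26.38% × ($16,368.00 − $9,400.00) = $1,290.12 + 26.38% × $6,968.00 = $3,128.28
Solidarity Surcharge: 7.65% × $16,680.00 = $1,276.02
Transit Levy: YTD $276,110.00 ≥ cap $232,160.00 → $0.00
Medical Insurance Levy: 7% × $16,680.00 = $1,167.60
Total: $3,128.28 + $1,276.02 + $0.00 + $1,167.60 = $5,571.90

$5,571.90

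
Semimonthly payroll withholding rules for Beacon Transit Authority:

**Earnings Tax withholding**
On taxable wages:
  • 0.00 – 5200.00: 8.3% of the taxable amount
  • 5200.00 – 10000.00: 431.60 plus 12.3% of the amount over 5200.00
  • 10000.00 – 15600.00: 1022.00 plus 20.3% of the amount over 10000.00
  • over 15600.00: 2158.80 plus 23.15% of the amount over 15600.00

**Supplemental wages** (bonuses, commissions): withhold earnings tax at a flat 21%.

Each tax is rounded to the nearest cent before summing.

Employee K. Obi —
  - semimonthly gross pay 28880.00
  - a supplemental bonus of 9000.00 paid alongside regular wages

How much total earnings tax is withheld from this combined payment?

7123.12

Earnings Tax: taxable = 28880.00
  2158.80 + 23.15% × (28880.00 − 15600.00) = 2158.80 + 23.15% × 13280.00 = 5233.12
Supplemental (21% flat on bonus): 21% × 9000.00 = 1890.00
Total earnings tax: 5233.12 + 1890.00 = 7123.12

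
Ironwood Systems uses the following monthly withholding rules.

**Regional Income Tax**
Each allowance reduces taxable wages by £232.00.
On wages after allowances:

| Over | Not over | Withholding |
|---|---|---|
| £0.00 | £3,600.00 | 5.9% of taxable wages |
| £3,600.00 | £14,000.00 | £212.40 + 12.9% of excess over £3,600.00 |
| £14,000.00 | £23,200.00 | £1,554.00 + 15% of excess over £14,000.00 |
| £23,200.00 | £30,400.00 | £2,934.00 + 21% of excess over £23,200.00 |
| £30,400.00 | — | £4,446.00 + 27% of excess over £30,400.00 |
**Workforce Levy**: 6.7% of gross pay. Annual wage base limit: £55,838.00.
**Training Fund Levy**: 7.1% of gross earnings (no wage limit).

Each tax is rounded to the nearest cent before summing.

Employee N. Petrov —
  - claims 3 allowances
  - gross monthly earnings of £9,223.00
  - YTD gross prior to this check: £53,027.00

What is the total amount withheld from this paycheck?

Regional Income Tax: taxable = £9,223.00 − 3×£232.00 = £8,527.00
  £212.40 + 12.9% × (£8,527.00 − £3,600.00) = £212.40 + 12.9% × £4,927.00 = £847.98
Workforce Levy: cap £55,838.00 − YTD £53,027.00 = £2,811.00 subject; 6.7% × £2,811.00 = £188.34
Training Fund Levy: 7.1% × £9,223.00 = £654.83
Total: £847.98 + £188.34 + £654.83 = £1,691.15

£1,691.15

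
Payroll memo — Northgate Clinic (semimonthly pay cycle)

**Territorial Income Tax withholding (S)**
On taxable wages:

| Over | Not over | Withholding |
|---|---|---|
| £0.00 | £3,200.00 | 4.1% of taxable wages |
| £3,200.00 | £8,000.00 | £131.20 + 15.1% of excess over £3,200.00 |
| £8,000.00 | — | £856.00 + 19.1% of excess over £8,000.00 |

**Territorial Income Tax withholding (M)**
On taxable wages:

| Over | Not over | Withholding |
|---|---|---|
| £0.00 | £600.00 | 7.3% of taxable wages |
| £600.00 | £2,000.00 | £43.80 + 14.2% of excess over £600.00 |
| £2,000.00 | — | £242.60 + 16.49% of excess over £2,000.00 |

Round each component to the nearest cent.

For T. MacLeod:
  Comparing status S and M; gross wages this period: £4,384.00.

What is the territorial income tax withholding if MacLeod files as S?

£309.98

Territorial Income Tax (S): taxable = £4,384.00
  £131.20 + 15.1% × (£4,384.00 − £3,200.00) = £131.20 + 15.1% × £1,184.00 = £309.98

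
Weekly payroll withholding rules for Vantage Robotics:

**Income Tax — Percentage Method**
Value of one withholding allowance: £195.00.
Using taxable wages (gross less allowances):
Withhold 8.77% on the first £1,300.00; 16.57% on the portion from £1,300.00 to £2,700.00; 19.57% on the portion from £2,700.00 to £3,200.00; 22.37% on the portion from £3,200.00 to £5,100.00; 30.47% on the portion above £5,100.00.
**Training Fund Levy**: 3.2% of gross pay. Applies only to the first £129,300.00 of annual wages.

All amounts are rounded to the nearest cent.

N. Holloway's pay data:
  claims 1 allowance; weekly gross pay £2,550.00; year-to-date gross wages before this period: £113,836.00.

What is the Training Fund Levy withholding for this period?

£81.60

Training Fund Levy: 3.2% × £2,550.00 = £81.60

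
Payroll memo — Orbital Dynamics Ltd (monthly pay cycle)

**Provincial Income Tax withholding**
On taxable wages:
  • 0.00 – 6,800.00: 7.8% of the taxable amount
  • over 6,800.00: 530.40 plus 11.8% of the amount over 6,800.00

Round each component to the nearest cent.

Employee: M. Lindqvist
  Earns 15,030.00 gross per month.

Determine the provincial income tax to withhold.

1,501.54

Provincial Income Tax: taxable = 15,030.00
  530.40 + 11.8% × (15,030.00 − 6,800.00) = 530.40 + 11.8% × 8,230.00 = 1,501.54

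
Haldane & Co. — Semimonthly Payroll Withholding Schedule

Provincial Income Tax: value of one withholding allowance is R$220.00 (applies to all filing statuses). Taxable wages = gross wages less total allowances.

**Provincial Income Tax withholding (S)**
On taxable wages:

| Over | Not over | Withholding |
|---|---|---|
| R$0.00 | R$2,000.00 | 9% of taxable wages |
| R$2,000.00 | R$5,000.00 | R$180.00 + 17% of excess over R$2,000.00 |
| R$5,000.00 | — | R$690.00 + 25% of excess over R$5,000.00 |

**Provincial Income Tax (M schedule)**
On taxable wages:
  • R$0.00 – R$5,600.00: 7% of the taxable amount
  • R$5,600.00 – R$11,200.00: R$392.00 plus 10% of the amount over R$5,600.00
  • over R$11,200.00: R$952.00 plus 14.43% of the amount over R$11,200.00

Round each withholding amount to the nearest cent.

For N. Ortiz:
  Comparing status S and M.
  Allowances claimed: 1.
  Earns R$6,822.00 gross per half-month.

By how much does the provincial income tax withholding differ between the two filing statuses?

Provincial Income Tax (S): taxable = R$6,822.00 − 1×R$220.00 = R$6,602.00
  R$690.00 + 25% × (R$6,602.00 − R$5,000.00) = R$690.00 + 25% × R$1,602.00 = R$1,090.50
Provincial Income Tax (M): taxable = R$6,822.00 − 1×R$220.00 = R$6,602.00
  R$392.00 + 10% × (R$6,602.00 − R$5,600.00) = R$392.00 + 10% × R$1,002.00 = R$492.20
Difference: |R$1,090.50 − R$492.20| = R$598.30 (higher under S)

R$598.30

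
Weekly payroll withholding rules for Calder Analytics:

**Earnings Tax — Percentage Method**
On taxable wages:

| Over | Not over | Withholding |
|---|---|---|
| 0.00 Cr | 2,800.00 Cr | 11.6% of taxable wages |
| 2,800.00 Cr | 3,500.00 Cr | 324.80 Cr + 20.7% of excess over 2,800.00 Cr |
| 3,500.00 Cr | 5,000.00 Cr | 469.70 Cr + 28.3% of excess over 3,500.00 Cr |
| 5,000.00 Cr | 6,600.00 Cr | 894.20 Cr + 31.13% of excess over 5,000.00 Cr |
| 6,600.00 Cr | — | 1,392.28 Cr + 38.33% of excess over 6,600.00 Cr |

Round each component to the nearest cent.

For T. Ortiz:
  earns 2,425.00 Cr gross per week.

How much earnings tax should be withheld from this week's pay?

281.30 Cr

Earnings Tax: taxable = 2,425.00 Cr
  11.6% × 2,425.00 Cr = 281.30 Cr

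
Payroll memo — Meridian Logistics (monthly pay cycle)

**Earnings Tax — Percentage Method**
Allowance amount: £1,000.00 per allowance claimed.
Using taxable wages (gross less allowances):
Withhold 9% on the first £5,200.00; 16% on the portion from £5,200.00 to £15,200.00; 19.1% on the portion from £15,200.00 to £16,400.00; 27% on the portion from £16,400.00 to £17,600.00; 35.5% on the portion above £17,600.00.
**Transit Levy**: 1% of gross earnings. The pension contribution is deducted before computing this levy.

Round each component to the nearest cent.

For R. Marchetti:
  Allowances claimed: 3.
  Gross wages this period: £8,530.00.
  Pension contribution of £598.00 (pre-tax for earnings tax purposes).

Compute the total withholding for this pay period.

Earnings Tax: taxable = £8,530.00 − £598.00 − 3×£1,000.00 = £4,932.00
  9% × £4,932.00 = £443.88
Transit Levy: 1% × £7,932.00 = £79.32
Total: £443.88 + £79.32 = £523.20

£523.20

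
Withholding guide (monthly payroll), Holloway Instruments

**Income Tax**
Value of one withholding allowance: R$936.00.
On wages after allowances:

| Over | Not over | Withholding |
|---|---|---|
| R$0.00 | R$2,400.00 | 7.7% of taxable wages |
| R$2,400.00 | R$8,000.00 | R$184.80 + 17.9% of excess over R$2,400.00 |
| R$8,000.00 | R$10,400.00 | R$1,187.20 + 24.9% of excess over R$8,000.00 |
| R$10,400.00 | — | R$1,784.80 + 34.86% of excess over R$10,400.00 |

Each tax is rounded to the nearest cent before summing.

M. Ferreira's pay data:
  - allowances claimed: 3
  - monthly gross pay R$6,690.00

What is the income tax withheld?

R$450.08

Income Tax: taxable = R$6,690.00 − 3×R$936.00 = R$3,882.00
  R$184.80 + 17.9% × (R$3,882.00 − R$2,400.00) = R$184.80 + 17.9% × R$1,482.00 = R$450.08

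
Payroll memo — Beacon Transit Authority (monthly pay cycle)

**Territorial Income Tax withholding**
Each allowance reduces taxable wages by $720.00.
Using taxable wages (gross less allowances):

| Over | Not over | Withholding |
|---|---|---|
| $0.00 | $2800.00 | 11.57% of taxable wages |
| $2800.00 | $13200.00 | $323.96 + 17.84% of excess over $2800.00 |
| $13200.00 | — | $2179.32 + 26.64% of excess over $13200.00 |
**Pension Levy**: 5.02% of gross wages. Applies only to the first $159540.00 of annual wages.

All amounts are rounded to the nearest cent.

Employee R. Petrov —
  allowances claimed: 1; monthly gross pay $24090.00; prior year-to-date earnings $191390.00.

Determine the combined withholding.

$4888.61

Territorial Income Tax: taxable = $24090.00 − 1×$720.00 = $23370.00
  $2179.32 + 26.64% × ($23370.00 − $13200.00) = $2179.32 + 26.64% × $10170.00 = $4888.61
Pension Levy: YTD $191390.00 ≥ cap $159540.00 → $0.00
Total: $4888.61 + $0.00 = $4888.61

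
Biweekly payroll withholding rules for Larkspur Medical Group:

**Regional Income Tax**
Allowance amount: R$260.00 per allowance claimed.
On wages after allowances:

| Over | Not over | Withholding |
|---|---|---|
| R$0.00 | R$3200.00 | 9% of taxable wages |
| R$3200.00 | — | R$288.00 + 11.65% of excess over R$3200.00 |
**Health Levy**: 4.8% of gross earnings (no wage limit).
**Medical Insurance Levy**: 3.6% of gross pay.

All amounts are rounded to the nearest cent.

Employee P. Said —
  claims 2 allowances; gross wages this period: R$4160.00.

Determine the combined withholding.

R$688.70

Regional Income Tax: taxable = R$4160.00 − 2×R$260.00 = R$3640.00
  R$288.00 + 11.65% × (R$3640.00 − R$3200.00) = R$288.00 + 11.65% × R$440.00 = R$339.26
Health Levy: 4.8% × R$4160.00 = R$199.68
Medical Insurance Levy: 3.6% × R$4160.00 = R$149.76
Total: R$339.26 + R$199.68 + R$149.76 = R$688.70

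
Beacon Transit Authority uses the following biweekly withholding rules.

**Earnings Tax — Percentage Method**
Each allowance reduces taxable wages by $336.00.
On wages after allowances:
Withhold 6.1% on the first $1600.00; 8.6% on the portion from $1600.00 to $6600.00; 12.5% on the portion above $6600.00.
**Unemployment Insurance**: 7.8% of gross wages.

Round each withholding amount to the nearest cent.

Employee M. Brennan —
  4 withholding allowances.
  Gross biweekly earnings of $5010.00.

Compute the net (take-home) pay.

$4343.94

Earnings Tax: taxable = $5010.00 − 4×$336.00 = $3666.00
  $97.60 + 8.6% × ($3666.00 − $1600.00) = $97.60 + 8.6% × $2066.00 = $275.28
Unemployment Insurance: 7.8% × $5010.00 = $390.78
Total withheld: $275.28 + $390.78 = $666.06
Net pay: $5010.00 − $666.06 = $4343.94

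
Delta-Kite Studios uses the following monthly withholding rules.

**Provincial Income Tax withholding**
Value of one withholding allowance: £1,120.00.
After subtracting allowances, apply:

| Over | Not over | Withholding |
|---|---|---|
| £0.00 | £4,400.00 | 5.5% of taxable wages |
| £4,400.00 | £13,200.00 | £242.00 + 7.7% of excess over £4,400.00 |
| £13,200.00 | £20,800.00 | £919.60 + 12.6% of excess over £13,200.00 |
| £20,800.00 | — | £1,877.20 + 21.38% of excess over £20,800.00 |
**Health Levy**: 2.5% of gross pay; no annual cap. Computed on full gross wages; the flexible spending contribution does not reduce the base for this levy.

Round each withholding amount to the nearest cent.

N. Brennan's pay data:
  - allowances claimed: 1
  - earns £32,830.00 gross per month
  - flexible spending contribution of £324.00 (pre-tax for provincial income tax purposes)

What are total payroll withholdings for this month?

£4,961.24

Provincial Income Tax: taxable = £32,830.00 − £324.00 − 1×£1,120.00 = £31,386.00
  £1,877.20 + 21.38% × (£31,386.00 − £20,800.00) = £1,877.20 + 21.38% × £10,586.00 = £4,140.49
Health Levy: 2.5% × £32,830.00 = £820.75
Total: £4,140.49 + £820.75 = £4,961.24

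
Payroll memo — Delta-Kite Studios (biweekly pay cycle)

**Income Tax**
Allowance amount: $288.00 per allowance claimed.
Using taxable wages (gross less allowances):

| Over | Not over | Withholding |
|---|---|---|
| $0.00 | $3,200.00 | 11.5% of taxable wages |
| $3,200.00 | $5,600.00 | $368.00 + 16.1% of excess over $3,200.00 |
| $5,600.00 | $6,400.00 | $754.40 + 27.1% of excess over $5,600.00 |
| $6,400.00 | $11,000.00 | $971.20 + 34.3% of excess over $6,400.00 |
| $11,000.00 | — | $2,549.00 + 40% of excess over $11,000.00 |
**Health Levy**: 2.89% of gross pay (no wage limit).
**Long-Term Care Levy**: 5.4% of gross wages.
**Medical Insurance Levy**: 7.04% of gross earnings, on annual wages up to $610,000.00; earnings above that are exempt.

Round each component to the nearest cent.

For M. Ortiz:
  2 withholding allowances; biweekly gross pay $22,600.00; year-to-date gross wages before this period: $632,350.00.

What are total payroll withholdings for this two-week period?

Income Tax: taxable = $22,600.00 − 2×$288.00 = $22,024.00
  $2,549.00 + 40% × ($22,024.00 − $11,000.00) = $2,549.00 + 40% × $11,024.00 = $6,958.60
Health Levy: 2.89% × $22,600.00 = $653.14
Long-Term Care Levy: 5.4% × $22,600.00 = $1,220.40
Medical Insurance Levy: YTD $632,350.00 ≥ cap $610,000.00 → $0.00
Total: $6,958.60 + $653.14 + $1,220.40 + $0.00 = $8,832.14

$8,832.14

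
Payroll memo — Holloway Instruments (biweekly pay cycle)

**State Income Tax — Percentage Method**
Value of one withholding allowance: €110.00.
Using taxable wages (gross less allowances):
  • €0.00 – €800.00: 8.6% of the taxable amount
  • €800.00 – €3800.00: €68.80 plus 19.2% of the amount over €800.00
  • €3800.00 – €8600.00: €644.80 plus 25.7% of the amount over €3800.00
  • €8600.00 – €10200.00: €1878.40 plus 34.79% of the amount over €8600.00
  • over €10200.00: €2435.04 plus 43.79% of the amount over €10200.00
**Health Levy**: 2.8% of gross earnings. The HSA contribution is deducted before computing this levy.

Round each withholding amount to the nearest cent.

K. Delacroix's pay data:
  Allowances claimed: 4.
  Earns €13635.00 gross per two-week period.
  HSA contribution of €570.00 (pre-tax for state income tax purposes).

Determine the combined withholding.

State Income Tax: taxable = €13635.00 − €570.00 − 4×€110.00 = €12625.00
  €2435.04 + 43.79% × (€12625.00 − €10200.00) = €2435.04 + 43.79% × €2425.00 = €3496.95
Health Levy: 2.8% × €13065.00 = €365.82
Total: €3496.95 + €365.82 = €3862.77

€3862.77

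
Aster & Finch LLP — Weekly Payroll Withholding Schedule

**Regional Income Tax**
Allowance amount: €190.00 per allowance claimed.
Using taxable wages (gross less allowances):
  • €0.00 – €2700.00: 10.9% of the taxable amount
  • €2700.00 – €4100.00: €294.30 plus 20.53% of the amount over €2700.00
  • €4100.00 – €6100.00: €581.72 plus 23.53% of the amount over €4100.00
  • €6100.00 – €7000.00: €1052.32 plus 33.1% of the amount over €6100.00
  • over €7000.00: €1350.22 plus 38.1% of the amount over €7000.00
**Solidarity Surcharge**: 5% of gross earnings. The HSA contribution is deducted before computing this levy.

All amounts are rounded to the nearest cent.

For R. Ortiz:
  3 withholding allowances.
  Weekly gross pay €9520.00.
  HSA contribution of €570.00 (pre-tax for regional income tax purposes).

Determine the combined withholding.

Regional Income Tax: taxable = €9520.00 − €570.00 − 3×€190.00 = €8380.00
  €1350.22 + 38.1% × (€8380.00 − €7000.00) = €1350.22 + 38.1% × €1380.00 = €1876.00
Solidarity Surcharge: 5% × €8950.00 = €447.50
Total: €1876.00 + €447.50 = €2323.50

€2323.50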